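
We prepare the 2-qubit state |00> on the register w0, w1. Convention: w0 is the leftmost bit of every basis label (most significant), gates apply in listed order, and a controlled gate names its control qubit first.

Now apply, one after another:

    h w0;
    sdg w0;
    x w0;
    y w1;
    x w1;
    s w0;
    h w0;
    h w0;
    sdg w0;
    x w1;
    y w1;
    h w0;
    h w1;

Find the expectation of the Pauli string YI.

In the final state, YI has expectation -1. Key observation: the block from step 4 through step 11 cancels to the identity and can be dropped.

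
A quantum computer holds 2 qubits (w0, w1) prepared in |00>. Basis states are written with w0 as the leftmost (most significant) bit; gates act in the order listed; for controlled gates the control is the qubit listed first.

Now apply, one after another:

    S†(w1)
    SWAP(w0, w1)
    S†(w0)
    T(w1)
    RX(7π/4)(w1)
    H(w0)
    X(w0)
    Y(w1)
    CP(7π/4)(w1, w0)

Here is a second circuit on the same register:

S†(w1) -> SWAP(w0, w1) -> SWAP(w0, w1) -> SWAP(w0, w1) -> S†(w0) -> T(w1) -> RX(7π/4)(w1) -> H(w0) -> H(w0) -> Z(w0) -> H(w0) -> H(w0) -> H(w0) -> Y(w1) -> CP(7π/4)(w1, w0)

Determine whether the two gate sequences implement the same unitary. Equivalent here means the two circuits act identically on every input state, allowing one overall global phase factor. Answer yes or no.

Yes: on every input state the two circuits agree up to one overall phase factor.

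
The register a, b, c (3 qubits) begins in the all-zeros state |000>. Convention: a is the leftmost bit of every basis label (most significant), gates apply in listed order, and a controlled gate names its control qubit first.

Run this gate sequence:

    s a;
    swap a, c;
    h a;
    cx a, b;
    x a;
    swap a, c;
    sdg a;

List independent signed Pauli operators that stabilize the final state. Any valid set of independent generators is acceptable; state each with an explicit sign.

One valid set of independent stabilizer generators is +IXX, +ZII, -IZZ (any independent generating set of the same group is equally correct).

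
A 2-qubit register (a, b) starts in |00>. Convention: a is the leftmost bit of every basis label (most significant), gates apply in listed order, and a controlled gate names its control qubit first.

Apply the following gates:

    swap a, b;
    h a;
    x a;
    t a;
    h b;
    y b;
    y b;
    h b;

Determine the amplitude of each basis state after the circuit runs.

After the circuit, the state carries amplitude sqrt(2)/2 on |00>, 0 on |01>, sqrt(2)*exp(I*pi/4)/2 on |10>, 0 on |11>. Key observation: steps 5-8 multiply out to the identity, so the circuit reduces to the remaining gates.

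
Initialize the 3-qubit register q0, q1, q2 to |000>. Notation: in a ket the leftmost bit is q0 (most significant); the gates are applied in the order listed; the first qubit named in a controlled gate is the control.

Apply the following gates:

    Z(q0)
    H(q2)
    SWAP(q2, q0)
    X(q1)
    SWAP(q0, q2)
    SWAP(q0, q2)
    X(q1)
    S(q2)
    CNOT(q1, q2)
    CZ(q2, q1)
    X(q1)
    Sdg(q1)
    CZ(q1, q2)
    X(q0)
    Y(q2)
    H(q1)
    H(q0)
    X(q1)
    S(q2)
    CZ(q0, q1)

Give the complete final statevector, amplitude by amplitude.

The resulting statevector has amplitude -sqrt(2)*I/2 on |001>, sqrt(2)*I/2 on |011>, and 0 on every other basis state.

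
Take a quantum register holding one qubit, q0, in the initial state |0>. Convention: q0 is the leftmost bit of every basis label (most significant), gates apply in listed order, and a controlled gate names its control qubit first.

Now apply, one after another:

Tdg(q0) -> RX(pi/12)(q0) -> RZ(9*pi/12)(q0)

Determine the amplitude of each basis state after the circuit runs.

After the circuit, the state carries amplitude (-sqrt(3*sqrt(2) + 6)/4 - sqrt(2 - sqrt(2))/4)*exp(5*I*pi/8) on |0>, (-sqrt(sqrt(2) + 2)/4 + sqrt(6 - 3*sqrt(2))/4)*exp(7*I*pi/8) on |1>.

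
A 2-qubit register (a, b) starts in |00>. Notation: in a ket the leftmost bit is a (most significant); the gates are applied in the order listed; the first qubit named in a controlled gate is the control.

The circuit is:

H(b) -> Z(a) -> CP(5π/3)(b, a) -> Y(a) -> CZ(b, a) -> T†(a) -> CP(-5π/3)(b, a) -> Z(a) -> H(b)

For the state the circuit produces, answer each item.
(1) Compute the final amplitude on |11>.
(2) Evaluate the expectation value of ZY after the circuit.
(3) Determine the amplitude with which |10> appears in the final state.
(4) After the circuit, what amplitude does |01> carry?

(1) The final state's coefficient on |11> equals (exp(5*I*pi/6) + I)*exp(3*I*pi/4)/2.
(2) The observable ZY averages to -sqrt(3)/2.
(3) The final state's coefficient on |10> equals -exp(I*pi/4)/2 + exp(7*I*pi/12)/2.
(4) |01> carries amplitude 0 in the final state.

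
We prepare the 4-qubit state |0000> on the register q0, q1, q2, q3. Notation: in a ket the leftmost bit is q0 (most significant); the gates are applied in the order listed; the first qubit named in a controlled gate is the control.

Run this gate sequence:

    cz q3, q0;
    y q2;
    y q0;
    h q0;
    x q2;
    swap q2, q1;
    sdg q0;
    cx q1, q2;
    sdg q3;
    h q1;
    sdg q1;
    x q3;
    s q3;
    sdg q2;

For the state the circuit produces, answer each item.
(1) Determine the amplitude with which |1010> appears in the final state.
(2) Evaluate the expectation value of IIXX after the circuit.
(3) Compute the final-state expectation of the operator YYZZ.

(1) The final state's coefficient on |1010> equals 0.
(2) The expectation value of IIXX is 0.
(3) The observable YYZZ averages to 1.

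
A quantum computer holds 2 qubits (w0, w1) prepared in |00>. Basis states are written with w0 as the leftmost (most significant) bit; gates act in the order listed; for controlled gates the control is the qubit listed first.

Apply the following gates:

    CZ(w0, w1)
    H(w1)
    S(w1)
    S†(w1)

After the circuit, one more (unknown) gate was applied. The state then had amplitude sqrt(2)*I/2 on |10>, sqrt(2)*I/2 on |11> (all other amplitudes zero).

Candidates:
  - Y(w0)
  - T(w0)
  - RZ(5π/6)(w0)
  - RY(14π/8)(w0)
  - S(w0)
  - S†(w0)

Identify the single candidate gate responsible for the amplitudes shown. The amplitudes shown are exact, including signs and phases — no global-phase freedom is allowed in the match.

The unique candidate consistent with the amplitudes is Y(w0). Key observation: gates 3-4 undo each other exactly, leaving only the rest of the circuit to track.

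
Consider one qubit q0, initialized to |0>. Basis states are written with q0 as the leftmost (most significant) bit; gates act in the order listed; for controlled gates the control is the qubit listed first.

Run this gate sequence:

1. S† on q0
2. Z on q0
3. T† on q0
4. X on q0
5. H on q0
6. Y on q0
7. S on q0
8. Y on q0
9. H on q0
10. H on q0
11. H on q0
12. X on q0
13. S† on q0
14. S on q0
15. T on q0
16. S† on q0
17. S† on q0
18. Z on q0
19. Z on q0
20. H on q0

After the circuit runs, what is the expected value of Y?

The observable Y averages to sqrt(2)/2.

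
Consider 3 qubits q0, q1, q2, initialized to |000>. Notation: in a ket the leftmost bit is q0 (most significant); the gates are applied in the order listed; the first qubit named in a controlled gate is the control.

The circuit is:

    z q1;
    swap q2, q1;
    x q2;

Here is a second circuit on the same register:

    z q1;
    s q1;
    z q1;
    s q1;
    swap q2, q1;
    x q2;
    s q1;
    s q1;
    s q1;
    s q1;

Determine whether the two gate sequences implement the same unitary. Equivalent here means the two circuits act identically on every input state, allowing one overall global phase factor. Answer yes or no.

Yes — the two circuits implement the same unitary up to a global phase.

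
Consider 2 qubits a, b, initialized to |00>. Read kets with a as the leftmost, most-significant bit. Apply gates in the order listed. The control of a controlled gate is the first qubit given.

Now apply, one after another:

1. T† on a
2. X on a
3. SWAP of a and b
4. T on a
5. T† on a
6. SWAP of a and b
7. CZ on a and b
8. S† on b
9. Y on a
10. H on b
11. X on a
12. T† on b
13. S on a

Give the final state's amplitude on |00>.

The final state's coefficient on |00> equals 0. Key observation: gates 3-6 undo each other exactly, leaving only the rest of the circuit to track.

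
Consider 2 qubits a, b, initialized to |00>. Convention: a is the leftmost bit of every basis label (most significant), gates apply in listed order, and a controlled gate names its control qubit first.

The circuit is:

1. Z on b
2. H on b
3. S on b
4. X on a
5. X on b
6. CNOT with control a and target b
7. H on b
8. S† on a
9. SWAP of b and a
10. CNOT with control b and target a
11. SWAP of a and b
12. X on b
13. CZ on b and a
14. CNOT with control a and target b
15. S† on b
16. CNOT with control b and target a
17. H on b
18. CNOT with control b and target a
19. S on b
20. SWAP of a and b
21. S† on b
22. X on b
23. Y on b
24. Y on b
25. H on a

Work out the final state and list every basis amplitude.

The final amplitudes are 1/2 on |00>, -1/2 on |01>, -I/2 on |10>, -I/2 on |11>.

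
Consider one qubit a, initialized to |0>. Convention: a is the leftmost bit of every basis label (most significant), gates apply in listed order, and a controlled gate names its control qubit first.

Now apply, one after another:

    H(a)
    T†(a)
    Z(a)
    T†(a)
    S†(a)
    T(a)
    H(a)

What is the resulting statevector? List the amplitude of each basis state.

The resulting statevector has amplitude 1/2 + exp(I*pi/4)/2 on |0>, 1/2 - exp(I*pi/4)/2 on |1>.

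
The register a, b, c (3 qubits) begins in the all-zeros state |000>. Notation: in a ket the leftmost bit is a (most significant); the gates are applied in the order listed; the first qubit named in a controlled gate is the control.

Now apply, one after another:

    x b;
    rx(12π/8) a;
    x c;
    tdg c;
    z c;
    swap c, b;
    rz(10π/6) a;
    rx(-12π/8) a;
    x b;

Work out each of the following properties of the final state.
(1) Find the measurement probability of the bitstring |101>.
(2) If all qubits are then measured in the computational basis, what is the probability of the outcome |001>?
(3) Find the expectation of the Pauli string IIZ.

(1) The probability of measuring |101> is 1/4.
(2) Outcome |001> occurs with probability 3/4.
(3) The expectation value of IIZ is -1.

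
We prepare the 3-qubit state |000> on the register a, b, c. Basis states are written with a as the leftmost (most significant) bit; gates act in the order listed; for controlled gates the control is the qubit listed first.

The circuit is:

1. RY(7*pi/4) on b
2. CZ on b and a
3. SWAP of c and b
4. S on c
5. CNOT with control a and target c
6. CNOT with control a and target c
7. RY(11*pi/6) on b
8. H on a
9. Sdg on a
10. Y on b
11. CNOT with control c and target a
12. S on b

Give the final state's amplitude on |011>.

|011> carries amplitude (1 + sqrt(3))*sqrt(2 - sqrt(2))/8 in the final state.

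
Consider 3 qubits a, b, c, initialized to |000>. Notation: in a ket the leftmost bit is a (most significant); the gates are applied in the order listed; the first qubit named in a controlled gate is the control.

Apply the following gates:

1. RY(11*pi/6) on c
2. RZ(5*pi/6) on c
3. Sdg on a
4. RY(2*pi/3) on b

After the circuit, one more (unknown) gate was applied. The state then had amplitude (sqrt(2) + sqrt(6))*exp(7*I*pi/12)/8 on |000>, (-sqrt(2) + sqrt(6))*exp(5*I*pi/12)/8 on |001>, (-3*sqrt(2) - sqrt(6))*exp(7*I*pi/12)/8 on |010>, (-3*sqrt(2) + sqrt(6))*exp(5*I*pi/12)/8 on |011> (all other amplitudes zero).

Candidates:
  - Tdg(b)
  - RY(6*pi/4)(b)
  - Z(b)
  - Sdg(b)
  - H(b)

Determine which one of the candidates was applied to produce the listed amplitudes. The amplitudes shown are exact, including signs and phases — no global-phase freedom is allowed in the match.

The applied gate was Z(b).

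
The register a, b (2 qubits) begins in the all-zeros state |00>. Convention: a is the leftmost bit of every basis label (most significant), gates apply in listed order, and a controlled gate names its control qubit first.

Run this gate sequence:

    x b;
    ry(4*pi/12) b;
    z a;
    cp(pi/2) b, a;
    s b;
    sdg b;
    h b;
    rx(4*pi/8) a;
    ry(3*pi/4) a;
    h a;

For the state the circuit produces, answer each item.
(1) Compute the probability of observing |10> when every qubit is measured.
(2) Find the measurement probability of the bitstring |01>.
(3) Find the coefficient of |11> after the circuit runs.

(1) The probability of measuring |10> is 1/4 - sqrt(3)/8.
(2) A full measurement returns |01> with probability sqrt(3)/8 + 1/4.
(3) The amplitude on |11> is -sqrt(12 - 6*sqrt(2))/16 - sqrt(4 - 2*sqrt(2))/16 + sqrt(2*sqrt(2) + 4)/16 + sqrt(6*sqrt(2) + 12)/16 - I*sqrt(6*sqrt(2) + 12)/16 - I*sqrt(2*sqrt(2) + 4)/16 - I*sqrt(12 - 6*sqrt(2))/16 - I*sqrt(4 - 2*sqrt(2))/16.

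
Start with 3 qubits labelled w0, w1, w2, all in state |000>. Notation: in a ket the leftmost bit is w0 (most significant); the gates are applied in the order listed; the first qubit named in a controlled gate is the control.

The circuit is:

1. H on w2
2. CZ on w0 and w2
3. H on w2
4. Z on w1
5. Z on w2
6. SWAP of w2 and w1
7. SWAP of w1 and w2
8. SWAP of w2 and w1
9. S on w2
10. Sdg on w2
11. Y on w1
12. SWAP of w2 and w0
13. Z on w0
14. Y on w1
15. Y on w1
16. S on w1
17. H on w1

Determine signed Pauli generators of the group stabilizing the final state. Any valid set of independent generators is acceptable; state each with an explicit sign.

One valid set of independent stabilizer generators is -IXI, +ZII, +IIZ (any independent generating set of the same group is equally correct).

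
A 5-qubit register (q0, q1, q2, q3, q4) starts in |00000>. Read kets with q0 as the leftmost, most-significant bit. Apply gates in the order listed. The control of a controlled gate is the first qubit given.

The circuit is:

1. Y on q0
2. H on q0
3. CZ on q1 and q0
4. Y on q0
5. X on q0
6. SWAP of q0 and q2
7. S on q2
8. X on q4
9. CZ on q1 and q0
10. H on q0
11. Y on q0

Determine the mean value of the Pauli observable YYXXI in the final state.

The observable YYXXI averages to 0.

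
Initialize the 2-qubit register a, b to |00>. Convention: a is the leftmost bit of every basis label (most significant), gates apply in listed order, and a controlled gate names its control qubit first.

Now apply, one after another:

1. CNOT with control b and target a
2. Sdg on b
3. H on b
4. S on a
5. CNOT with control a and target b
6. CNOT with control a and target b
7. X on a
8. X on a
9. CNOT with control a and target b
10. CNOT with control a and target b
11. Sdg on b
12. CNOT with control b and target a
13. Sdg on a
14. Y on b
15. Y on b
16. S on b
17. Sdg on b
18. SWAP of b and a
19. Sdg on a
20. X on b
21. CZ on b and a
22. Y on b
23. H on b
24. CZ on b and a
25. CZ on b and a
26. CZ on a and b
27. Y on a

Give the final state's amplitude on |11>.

The final state's coefficient on |11> equals 1/2. Key observation: the block from step 5 through step 10 cancels to the identity and can be dropped.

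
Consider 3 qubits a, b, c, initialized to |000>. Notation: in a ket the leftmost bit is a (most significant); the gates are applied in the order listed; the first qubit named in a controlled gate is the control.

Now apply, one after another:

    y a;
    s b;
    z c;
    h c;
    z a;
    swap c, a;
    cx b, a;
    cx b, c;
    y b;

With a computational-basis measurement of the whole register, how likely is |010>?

A full measurement returns |010> with probability 0.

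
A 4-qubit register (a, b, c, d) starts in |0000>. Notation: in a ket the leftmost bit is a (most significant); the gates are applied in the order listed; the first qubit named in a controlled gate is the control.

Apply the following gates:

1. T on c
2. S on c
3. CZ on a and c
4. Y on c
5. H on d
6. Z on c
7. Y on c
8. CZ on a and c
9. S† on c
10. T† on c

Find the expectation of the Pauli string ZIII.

In the final state, ZIII has expectation 1.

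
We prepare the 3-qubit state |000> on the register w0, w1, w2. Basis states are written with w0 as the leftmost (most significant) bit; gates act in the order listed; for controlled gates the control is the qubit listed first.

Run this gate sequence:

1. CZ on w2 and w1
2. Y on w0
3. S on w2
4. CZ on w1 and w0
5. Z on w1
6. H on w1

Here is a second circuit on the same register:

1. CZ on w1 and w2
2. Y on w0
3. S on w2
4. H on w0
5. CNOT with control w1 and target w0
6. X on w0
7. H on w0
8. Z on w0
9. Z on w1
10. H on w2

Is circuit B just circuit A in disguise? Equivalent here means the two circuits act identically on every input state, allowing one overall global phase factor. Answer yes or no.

No: there is an input state on which the two circuits produce genuinely different outputs (not merely differing by a phase).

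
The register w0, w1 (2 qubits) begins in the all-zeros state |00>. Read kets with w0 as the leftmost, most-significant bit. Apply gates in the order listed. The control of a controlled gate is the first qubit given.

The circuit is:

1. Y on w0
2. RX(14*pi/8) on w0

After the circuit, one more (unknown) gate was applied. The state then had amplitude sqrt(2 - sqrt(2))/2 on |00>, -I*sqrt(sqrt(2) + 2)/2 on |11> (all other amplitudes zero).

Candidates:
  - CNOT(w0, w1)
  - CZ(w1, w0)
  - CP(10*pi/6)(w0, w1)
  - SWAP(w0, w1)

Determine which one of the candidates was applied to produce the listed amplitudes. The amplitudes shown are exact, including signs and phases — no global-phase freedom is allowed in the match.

The unique candidate consistent with the amplitudes is CNOT(w0, w1).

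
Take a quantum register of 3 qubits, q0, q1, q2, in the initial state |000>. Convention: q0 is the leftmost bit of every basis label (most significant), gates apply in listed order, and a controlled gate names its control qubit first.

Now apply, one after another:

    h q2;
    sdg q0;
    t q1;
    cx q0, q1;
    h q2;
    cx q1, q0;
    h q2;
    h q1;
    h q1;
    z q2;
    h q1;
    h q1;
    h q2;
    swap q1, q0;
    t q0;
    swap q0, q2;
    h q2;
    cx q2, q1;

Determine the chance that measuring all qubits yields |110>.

Outcome |110> occurs with probability 0. Key observation: gates 8-9 undo each other exactly, leaving only the rest of the circuit to track.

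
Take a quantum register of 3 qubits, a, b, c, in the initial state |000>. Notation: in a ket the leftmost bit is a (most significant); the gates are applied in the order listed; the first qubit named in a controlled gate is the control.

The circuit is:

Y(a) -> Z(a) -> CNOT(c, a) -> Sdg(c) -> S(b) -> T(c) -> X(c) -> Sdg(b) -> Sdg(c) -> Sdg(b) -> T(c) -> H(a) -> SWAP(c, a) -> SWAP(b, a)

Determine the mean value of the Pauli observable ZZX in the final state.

The observable ZZX averages to 1.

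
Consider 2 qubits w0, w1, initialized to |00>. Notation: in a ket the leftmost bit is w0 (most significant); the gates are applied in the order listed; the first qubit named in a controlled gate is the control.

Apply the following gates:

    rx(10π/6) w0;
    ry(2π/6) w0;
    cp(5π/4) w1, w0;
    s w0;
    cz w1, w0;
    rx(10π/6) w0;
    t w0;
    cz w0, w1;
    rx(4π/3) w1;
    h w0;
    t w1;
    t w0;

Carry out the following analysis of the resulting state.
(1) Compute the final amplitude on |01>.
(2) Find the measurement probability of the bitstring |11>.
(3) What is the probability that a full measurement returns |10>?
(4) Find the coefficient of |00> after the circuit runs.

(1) The final state's coefficient on |01> equals -3*sqrt(2)*exp(I*pi/4)/16 - 3*sqrt(2)*exp(3*I*pi/4)/16 - sqrt(6)*(1 - 3*I)/16.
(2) Outcome |11> occurs with probability 9*sqrt(6)/64 + 3/8.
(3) The probability of measuring |10> is 3*sqrt(6)/64 + 1/8.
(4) The final state's coefficient on |00> equals -3*sqrt(2)*exp(3*I*pi/4)/16 + sqrt(2)*exp(I*pi/4)/16 + sqrt(6)*(-1 + I)/16.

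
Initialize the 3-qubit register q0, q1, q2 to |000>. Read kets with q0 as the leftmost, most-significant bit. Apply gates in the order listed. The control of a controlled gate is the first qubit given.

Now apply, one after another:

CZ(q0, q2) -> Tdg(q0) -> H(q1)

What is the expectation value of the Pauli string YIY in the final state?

The expectation value of YIY is 0.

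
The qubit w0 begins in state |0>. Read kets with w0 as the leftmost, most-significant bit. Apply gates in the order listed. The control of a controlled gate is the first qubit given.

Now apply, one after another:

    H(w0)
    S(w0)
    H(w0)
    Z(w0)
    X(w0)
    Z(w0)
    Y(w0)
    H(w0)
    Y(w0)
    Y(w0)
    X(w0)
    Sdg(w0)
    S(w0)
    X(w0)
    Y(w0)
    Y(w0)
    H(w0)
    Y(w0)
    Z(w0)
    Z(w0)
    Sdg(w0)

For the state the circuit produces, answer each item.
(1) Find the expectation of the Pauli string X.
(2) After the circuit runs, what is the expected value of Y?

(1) In the final state, X has expectation 1.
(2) The expectation value of Y is 0.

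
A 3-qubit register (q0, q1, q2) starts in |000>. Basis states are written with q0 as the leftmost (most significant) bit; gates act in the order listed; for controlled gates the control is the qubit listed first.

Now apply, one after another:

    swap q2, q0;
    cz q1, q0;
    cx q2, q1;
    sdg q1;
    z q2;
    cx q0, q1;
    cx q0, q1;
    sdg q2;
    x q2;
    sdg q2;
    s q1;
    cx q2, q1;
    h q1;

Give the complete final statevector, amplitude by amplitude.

The resulting statevector has amplitude -sqrt(2)*I/2 on |001>, sqrt(2)*I/2 on |011>, and 0 on every other basis state.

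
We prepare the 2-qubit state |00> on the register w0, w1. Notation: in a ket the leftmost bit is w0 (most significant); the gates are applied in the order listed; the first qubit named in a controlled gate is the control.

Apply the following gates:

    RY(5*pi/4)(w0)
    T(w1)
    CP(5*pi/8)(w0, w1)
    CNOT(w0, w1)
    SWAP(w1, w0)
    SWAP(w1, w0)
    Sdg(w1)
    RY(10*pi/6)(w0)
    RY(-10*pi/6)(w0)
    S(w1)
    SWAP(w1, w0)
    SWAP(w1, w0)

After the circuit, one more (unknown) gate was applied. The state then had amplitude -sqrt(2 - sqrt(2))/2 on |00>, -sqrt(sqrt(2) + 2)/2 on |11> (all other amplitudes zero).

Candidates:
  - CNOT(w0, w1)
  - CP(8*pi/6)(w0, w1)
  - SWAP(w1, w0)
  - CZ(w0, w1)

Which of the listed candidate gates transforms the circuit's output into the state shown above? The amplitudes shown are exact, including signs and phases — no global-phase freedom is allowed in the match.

The unique candidate consistent with the amplitudes is CZ(w0, w1).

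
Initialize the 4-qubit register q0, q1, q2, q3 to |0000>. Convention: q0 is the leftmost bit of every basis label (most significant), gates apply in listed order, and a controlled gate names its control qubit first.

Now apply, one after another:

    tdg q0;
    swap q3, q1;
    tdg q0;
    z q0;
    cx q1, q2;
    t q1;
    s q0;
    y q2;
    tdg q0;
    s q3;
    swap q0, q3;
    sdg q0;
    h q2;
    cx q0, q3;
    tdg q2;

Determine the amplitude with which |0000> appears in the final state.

The amplitude on |0000> is sqrt(2)*I/2.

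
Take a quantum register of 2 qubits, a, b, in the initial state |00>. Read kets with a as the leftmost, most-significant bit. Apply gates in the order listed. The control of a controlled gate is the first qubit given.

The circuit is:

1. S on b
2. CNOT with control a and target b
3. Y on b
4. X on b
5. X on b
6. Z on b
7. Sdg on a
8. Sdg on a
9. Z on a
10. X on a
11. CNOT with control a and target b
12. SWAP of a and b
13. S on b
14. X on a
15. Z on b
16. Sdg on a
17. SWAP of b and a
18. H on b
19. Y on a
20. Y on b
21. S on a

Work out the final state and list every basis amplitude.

The final amplitudes are sqrt(2)*I/2 on |00>, sqrt(2)*I/2 on |01>, 0 on |10>, 0 on |11>. Key observation: steps 4-5 multiply out to the identity, so the circuit reduces to the remaining gates.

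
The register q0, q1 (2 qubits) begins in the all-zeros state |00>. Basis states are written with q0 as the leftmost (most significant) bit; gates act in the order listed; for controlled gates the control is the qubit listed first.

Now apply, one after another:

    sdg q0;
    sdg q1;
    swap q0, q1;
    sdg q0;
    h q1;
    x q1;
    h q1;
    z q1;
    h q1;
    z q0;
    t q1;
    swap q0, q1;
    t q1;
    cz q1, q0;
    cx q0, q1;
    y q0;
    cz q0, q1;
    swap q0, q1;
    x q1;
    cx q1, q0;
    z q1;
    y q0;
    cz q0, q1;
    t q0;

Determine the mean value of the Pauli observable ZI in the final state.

The expectation value of ZI is -1.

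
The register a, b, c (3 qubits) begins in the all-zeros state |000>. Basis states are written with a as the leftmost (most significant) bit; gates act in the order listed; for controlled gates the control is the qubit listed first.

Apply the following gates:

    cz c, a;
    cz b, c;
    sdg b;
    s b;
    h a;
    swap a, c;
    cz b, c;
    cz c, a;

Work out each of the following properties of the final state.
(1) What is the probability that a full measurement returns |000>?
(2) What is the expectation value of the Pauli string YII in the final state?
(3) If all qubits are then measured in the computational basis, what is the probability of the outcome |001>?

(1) A full measurement returns |000> with probability 1/2.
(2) The observable YII averages to 0.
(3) The probability of measuring |001> is 1/2.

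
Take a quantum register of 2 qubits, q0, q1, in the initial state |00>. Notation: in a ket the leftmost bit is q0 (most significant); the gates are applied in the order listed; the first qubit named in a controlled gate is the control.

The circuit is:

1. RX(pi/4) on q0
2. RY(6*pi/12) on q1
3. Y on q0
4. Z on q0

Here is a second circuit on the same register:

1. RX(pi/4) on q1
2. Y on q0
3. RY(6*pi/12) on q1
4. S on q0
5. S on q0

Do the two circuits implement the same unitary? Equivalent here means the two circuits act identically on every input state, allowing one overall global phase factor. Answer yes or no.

No — the two circuits implement different unitaries, even allowing a global phase.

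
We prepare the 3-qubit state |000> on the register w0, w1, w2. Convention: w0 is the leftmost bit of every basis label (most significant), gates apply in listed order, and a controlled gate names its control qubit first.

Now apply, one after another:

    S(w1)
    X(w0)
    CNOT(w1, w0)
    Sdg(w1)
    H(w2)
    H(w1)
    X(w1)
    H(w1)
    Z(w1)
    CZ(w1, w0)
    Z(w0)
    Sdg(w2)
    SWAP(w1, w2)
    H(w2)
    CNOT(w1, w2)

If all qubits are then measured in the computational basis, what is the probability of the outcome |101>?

Outcome |101> occurs with probability 1/4. Key observation: the block from step 6 through step 9 cancels to the identity and can be dropped.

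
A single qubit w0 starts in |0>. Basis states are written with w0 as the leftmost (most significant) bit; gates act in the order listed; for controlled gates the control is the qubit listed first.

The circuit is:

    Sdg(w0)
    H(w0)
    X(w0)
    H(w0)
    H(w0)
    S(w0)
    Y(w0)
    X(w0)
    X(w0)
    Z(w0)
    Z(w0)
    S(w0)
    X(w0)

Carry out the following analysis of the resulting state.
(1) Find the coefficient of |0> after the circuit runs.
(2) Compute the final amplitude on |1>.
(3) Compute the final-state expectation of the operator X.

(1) |0> carries amplitude -sqrt(2)/2 in the final state.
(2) The amplitude on |1> is sqrt(2)/2.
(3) The observable X averages to -1.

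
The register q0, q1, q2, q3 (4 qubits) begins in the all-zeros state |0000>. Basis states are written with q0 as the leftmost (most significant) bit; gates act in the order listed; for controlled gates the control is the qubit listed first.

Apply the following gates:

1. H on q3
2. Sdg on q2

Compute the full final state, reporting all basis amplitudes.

The final amplitudes are sqrt(2)/2 on |0000>, sqrt(2)/2 on |0001>, and 0 on every other basis state.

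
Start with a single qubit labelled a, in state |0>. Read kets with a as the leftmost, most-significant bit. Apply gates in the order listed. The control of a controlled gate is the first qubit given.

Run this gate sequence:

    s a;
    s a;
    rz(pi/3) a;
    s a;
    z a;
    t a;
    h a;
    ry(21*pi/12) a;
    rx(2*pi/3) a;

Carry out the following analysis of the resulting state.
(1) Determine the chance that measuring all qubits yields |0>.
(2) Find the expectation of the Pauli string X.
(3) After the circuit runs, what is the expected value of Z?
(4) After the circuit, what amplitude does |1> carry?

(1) A full measurement returns |0> with probability 1/2 - sqrt(2)/8.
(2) The expectation value of X is sqrt(2)/2.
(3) The observable Z averages to -sqrt(2)/4.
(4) |1> carries amplitude -sqrt(4 - 2*sqrt(2))*exp(5*I*pi/6)/8 + sqrt(2*sqrt(2) + 4)*exp(5*I*pi/6)/8 + sqrt(12 - 6*sqrt(2))*exp(I*pi/3)/8 + sqrt(6*sqrt(2) + 12)*exp(I*pi/3)/8 in the final state.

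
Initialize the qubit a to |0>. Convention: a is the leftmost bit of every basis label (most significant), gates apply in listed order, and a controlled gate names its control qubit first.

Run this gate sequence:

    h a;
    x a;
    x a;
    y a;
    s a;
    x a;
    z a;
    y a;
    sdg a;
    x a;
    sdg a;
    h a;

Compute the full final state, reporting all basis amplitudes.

After the circuit, the state carries amplitude -1/2 - I/2 on |0>, -1/2 + I/2 on |1>.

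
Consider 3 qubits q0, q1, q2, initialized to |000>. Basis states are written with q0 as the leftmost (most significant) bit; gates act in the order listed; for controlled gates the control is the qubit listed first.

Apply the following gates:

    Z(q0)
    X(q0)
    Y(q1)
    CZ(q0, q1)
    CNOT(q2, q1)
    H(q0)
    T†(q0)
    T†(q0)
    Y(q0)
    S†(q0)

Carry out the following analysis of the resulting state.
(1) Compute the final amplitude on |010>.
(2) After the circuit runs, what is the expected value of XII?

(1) The final state's coefficient on |010> equals -sqrt(2)*I/2.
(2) The expectation value of XII is 1.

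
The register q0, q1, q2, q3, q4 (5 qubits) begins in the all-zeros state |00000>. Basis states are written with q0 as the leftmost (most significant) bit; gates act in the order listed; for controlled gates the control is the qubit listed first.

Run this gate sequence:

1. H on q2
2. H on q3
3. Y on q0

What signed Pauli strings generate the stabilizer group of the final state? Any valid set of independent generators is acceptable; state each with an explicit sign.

The stabilizer group can be generated by +IIXII, +IIIXI, -ZIIII, +IZIII, +IIIIZ, among other valid generating sets.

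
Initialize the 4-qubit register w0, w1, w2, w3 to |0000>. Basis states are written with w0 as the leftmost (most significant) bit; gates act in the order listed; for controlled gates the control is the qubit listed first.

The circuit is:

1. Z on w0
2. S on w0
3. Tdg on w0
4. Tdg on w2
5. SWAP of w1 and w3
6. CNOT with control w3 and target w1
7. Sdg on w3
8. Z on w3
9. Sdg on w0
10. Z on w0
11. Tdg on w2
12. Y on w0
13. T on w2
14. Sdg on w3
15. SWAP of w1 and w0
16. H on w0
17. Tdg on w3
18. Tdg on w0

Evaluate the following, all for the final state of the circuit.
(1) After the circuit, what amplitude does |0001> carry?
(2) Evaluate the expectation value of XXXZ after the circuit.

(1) The final state's coefficient on |0001> equals 0.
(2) The observable XXXZ averages to 0.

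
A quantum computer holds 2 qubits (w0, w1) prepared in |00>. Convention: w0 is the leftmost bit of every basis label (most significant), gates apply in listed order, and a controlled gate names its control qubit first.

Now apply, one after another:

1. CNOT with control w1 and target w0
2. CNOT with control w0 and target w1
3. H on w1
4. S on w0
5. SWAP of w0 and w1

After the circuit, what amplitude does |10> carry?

The amplitude on |10> is sqrt(2)/2.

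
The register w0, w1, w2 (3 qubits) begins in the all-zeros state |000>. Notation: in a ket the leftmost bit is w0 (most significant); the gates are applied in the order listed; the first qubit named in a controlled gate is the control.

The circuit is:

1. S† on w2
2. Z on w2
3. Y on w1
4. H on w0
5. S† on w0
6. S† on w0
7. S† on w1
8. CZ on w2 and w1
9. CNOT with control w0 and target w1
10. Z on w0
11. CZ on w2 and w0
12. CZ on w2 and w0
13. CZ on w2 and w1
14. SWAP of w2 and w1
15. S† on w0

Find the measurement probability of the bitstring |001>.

Outcome |001> occurs with probability 1/2.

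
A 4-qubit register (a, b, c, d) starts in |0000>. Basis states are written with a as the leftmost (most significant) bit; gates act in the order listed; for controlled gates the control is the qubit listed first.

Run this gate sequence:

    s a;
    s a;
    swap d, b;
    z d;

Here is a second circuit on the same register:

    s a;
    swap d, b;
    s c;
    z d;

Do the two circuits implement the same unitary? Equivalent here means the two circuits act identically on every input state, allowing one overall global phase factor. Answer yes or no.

No, they are not equivalent — no single phase factor reconciles the two unitaries.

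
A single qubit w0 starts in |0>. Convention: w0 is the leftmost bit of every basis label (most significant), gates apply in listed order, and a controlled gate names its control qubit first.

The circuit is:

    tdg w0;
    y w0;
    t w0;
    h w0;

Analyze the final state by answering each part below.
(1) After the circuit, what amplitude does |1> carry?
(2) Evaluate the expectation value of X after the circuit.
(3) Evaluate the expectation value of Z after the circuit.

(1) The amplitude on |1> is -sqrt(2)*exp(3*I*pi/4)/2.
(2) The expectation value of X is -1.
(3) The expectation value of Z is 0.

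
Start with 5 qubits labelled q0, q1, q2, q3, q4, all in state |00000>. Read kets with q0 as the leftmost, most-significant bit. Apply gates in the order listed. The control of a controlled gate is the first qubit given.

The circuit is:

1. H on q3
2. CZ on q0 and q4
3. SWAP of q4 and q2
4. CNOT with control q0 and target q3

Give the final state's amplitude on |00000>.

The final state's coefficient on |00000> equals sqrt(2)/2.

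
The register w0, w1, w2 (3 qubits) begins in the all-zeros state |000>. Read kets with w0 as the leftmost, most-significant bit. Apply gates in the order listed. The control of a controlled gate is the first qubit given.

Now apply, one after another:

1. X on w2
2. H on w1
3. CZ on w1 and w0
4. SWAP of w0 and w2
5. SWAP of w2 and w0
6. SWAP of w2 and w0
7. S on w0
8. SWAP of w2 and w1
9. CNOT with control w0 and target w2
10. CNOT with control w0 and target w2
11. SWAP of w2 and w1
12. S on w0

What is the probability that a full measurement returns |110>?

A full measurement returns |110> with probability 1/2. Key observation: gates 8-11 undo each other exactly, leaving only the rest of the circuit to track.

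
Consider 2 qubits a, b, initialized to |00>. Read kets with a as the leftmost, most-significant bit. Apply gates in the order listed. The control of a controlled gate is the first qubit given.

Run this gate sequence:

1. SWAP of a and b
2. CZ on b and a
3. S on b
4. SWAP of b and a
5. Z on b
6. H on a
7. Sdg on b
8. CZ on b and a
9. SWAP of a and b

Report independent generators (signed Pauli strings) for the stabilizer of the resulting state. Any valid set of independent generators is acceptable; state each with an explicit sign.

The stabilizer group can be generated by +IX, +ZI, among other valid generating sets.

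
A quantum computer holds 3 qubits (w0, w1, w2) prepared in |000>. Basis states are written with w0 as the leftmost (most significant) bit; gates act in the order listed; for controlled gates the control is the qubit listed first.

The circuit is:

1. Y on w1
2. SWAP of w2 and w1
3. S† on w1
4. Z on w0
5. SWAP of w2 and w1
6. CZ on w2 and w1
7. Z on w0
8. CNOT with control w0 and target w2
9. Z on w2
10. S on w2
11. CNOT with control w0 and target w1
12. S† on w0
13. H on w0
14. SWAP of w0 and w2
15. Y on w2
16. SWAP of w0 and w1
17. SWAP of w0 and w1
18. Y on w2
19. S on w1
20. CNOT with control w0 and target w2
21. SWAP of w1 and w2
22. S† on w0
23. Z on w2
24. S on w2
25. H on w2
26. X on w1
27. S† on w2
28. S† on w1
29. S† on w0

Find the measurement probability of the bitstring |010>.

Outcome |010> occurs with probability 1/4.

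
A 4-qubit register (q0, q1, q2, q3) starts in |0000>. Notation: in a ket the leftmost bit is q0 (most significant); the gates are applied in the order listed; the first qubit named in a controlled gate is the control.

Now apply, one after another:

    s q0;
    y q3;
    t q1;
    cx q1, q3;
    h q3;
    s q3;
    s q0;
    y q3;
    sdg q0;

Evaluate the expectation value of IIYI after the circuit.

The observable IIYI averages to 0.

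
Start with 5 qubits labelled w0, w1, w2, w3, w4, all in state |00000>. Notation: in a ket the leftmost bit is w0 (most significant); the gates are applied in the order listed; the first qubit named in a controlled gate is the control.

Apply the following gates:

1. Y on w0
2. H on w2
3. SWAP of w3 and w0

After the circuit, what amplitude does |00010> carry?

The final state's coefficient on |00010> equals sqrt(2)*I/2.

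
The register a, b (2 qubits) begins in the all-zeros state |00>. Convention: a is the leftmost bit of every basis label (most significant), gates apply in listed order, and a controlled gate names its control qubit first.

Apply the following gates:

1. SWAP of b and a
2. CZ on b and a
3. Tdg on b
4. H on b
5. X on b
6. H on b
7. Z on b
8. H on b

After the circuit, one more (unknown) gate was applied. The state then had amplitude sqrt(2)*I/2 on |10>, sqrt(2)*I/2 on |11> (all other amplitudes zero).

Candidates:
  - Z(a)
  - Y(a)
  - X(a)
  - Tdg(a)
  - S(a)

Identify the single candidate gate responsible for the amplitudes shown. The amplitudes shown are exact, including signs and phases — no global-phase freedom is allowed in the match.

The unique candidate consistent with the amplitudes is Y(a).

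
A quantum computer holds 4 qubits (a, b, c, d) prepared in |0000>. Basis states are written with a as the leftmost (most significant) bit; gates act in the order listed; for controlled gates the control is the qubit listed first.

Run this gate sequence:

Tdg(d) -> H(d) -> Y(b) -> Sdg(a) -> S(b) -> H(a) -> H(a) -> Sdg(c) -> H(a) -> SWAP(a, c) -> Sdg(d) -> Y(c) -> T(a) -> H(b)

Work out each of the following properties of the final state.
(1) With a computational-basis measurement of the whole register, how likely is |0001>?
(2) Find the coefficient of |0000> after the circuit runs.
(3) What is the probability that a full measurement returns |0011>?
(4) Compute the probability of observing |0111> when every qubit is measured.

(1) The probability of measuring |0001> is 1/8. Key observation: the block from step 6 through step 7 cancels to the identity and can be dropped.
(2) The final state's coefficient on |0000> equals sqrt(2)*I/4.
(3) Outcome |0011> occurs with probability 1/8.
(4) A full measurement returns |0111> with probability 1/8.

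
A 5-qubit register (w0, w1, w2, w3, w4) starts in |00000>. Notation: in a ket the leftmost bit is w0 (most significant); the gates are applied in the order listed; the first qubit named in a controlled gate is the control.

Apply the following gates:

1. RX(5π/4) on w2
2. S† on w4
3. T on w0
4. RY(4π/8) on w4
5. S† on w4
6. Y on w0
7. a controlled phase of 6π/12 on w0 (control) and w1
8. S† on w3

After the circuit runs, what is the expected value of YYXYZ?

In the final state, YYXYZ has expectation 0.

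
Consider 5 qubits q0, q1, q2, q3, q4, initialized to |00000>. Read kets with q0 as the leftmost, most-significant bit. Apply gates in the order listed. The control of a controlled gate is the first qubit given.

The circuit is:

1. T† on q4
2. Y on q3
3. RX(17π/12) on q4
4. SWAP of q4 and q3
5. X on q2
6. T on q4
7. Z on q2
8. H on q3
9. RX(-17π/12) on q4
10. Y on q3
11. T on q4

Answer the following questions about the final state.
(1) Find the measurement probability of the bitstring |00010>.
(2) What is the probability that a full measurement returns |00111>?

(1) The probability of measuring |00010> is 0.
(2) The probability of measuring |00111> is -sqrt(6)/16 + sqrt(2)/16 + 1/4.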